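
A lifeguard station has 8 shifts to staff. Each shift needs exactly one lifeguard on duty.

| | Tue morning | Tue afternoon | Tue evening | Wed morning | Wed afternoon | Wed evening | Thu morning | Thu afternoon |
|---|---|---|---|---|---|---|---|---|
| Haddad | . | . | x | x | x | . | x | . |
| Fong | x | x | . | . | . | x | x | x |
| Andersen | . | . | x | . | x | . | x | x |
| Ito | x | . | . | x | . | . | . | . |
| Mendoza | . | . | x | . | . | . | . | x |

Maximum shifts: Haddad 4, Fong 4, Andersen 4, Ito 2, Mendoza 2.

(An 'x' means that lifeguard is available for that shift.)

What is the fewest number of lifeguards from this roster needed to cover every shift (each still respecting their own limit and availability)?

2

8 slots to fill and no one can take more than 4, so at least ⌈8/4⌉ = 2 lifeguards are needed.
Haddad and Fong alone can cover everything: Tue morning→Fong, Tue afternoon→Fong, Tue evening→Haddad, Wed morning→Haddad, Wed afternoon→Haddad, Wed evening→Fong, Thu morning→Haddad, Thu afternoon→Fong.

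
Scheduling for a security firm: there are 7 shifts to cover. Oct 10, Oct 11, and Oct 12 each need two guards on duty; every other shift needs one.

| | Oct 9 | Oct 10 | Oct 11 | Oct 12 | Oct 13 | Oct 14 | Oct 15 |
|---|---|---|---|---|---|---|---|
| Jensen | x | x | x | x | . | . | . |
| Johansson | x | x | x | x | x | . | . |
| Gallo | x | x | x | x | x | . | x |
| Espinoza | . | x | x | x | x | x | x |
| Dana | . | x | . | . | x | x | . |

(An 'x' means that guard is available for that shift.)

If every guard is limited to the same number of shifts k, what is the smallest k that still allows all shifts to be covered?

2

With 5 guards and 10 worker-slots to fill, someone must work at least ⌈10/5⌉ = 2 shifts, so k ≥ 2.
k = 2 works: Oct 9→Jensen, Oct 10→Espinoza+Dana, Oct 11→Jensen+Johansson, Oct 12→Johansson+Gallo, Oct 13→Dana, Oct 14→Espinoza, Oct 15→Gallo.
Loads: Jensen 2, Johansson 2, Gallo 2, Espinoza 2, Dana 2 — all ≤ 2.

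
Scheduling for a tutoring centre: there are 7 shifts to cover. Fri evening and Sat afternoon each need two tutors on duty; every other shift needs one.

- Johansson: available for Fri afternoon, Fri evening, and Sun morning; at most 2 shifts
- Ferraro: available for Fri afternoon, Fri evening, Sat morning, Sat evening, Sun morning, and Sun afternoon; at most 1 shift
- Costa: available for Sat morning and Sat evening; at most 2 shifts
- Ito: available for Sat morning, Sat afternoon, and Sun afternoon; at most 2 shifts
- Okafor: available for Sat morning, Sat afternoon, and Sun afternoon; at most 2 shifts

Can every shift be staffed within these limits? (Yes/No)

Total capacity is 9 and 9 slots are needed, so capacity alone doesn't rule it out.
Shifts {Fri afternoon, Fri evening, Sun morning} need 4 worker-slots in total, but the tutors available for any of those shifts (Johansson and Ferraro) can supply at most 3 among them. So no valid schedule exists.

No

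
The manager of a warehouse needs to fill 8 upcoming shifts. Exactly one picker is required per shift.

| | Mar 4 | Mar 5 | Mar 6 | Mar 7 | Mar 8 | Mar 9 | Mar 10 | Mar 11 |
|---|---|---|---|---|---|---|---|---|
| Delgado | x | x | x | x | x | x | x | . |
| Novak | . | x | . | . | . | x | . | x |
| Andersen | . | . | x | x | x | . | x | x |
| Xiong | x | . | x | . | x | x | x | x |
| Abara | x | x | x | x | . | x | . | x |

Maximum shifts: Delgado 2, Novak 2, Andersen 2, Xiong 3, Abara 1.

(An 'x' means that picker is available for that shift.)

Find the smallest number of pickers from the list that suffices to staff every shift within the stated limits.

8 slots to fill and no one can take more than 3, so at least ⌈8/3⌉ = 3 pickers are needed.
Any 3 pickers together have capacity at most 3+2+2 = 7 < 8 slots, so 3 can never suffice.
Delgado, Novak, Andersen, and Xiong alone can cover everything: Mar 4→Delgado, Mar 5→Delgado, Mar 6→Andersen, Mar 7→Andersen, Mar 8→Xiong, Mar 9→Novak, Mar 10→Xiong, Mar 11→Novak.

4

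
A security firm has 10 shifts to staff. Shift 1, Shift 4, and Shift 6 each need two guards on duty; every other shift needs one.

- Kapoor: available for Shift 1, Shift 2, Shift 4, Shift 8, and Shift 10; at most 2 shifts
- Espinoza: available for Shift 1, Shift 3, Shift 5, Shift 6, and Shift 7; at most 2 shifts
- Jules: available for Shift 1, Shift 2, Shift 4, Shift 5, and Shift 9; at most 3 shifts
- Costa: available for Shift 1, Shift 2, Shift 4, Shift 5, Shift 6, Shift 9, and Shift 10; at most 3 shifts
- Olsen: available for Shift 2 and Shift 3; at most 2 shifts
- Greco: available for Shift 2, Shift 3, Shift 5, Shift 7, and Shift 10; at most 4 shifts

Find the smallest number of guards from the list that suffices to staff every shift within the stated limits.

5

13 slots to fill and no one can take more than 4, so at least ⌈13/4⌉ = 4 guards are needed.
Any 4 guards together have capacity at most 4+3+3+2 = 12 < 13 slots, so 4 can never suffice.
Kapoor, Espinoza, Jules, Costa, and Greco alone can cover everything: Shift 1→Jules+Costa, Shift 2→Greco, Shift 3→Espinoza, Shift 4→Kapoor+Jules, Shift 5→Greco, Shift 6→Espinoza+Costa, Shift 7→Greco, Shift 8→Kapoor, Shift 9→Jules, Shift 10→Costa.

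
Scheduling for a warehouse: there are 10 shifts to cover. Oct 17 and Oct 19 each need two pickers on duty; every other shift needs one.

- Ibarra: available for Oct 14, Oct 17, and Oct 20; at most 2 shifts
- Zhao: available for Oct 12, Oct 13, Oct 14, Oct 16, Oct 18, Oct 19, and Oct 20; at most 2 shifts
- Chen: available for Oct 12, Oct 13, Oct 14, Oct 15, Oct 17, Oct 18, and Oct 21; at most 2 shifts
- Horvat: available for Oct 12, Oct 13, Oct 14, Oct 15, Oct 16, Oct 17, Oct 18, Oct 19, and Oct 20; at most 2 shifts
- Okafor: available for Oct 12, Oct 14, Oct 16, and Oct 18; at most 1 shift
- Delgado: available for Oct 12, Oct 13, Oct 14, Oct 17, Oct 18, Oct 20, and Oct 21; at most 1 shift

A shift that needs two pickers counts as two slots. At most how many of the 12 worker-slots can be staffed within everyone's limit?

10

Total capacity across all pickers is 2+2+2+2+1+1 = 10, and 12 slots are needed, so at most 10 can be filled.
An assignment achieving 10: Oct 12→Okafor, Oct 13→Horvat, Oct 15→Chen, Oct 16→Zhao, Oct 17→Ibarra+Delgado, Oct 19→Zhao+Horvat, Oct 20→Ibarra, Oct 21→Chen.
Loads: Ibarra 2/2, Zhao 2/2, Chen 2/2, Horvat 2/2, Okafor 1/1, Delgado 1/1.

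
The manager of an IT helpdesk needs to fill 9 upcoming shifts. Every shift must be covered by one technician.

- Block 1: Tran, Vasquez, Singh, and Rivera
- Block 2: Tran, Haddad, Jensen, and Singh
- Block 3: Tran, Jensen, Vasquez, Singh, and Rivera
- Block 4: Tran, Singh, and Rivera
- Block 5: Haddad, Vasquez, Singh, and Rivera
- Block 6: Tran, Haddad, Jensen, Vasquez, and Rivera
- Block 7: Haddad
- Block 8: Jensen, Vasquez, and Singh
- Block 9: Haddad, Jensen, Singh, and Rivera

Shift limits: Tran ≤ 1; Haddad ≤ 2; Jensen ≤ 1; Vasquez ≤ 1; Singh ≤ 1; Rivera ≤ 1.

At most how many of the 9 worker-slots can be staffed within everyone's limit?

Total capacity across all technicians is 1+2+1+1+1+1 = 7, and 9 slots are needed, so at most 7 can be filled.
An assignment achieving 7: Block 1→Vasquez, Block 2→Haddad, Block 4→Tran, Block 5→Singh, Block 7→Haddad, Block 8→Jensen, Block 9→Rivera.
Loads: Tran 1/1, Haddad 2/2, Jensen 1/1, Vasquez 1/1, Singh 1/1, Rivera 1/1.

7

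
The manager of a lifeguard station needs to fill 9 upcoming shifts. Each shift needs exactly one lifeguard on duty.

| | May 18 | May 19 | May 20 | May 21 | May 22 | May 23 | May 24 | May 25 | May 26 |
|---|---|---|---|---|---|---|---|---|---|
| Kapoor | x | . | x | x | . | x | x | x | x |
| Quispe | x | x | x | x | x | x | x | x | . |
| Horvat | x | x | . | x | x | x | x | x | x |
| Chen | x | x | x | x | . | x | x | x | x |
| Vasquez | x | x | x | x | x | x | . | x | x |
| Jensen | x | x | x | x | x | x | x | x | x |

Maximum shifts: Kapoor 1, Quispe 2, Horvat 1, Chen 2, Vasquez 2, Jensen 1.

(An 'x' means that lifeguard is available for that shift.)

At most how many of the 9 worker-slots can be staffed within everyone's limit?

9

Total capacity across all lifeguards is 1+2+1+2+2+1 = 9, and 9 slots are needed, so at most 9 can be filled.
An assignment achieving 9: May 18→Chen, May 19→Quispe, May 20→Kapoor, May 21→Vasquez, May 22→Quispe, May 23→Vasquez, May 24→Horvat, May 25→Jensen, May 26→Chen.
Loads: Kapoor 1/1, Quispe 2/2, Horvat 1/1, Chen 2/2, Vasquez 2/2, Jensen 1/1.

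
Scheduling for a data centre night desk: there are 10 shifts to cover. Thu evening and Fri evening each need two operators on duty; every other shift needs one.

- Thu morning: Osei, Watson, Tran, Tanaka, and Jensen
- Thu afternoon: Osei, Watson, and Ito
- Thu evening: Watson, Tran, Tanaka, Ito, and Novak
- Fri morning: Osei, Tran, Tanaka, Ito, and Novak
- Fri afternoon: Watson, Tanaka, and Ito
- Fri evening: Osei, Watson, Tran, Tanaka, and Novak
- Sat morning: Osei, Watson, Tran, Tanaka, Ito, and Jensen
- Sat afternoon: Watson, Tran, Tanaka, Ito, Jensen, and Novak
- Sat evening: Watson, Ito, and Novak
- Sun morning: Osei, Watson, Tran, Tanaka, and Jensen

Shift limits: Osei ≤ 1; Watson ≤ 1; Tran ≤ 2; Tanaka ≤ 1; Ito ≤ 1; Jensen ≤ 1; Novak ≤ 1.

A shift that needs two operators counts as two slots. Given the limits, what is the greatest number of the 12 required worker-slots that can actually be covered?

8

Total capacity across all operators is 1+1+2+1+1+1+1 = 8, and 12 slots are needed, so at most 8 can be filled.
An assignment achieving 8: Thu morning→Tran, Thu afternoon→Osei, Thu evening→Tran+Tanaka, Fri morning→Novak, Fri afternoon→Watson, Sat evening→Ito, Sun morning→Jensen.
Loads: Osei 1/1, Watson 1/1, Tran 2/2, Tanaka 1/1, Ito 1/1, Jensen 1/1, Novak 1/1.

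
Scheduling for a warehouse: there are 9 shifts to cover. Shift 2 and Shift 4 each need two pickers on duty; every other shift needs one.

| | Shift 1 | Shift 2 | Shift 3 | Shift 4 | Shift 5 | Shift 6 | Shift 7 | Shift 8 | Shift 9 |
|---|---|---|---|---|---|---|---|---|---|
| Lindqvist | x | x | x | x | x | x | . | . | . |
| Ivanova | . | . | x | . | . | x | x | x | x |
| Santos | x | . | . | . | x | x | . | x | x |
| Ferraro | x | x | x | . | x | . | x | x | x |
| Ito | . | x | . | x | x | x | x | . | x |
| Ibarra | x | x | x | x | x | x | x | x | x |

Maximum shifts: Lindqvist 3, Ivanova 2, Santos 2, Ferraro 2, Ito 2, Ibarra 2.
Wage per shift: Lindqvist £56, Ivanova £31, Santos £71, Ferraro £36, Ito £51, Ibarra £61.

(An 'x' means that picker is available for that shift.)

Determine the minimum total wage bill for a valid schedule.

Picking the cheapest available picker for each shift independently would cost £421, but that ignores the shift limits.
An optimal schedule: Shift 1→Ferraro, Shift 2→Lindqvist+Ibarra, Shift 3→Ivanova, Shift 4→Ito+Lindqvist, Shift 5→Ito, Shift 6→Lindqvist, Shift 7→Ivanova, Shift 8→Ferraro, Shift 9→Ibarra.
Total: 36 + 56 + 61 + 31 + 51 + 56 + 51 + 56 + 31 + 36 + 61 = £526.

£526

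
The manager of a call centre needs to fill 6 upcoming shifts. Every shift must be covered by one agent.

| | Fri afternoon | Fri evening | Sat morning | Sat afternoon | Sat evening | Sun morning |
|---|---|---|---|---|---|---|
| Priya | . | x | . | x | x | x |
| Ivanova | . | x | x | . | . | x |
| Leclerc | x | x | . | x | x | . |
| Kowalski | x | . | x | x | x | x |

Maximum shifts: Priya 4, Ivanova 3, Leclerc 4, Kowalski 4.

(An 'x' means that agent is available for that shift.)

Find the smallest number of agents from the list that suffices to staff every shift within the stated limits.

6 slots to fill and no one can take more than 4, so at least ⌈6/4⌉ = 2 agents are needed.
Priya and Kowalski alone can cover everything: Fri afternoon→Kowalski, Fri evening→Priya, Sat morning→Kowalski, Sat afternoon→Priya, Sat evening→Priya, Sun morning→Priya.

2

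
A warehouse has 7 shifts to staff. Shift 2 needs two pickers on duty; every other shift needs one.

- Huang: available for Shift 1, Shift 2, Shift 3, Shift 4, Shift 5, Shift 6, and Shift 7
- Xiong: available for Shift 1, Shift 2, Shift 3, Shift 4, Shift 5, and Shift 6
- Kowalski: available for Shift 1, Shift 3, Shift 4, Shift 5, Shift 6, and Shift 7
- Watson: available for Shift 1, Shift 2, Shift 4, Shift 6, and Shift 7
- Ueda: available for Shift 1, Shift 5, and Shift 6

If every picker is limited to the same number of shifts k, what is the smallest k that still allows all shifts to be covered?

2

With 5 pickers and 8 worker-slots to fill, someone must work at least ⌈8/5⌉ = 2 shifts, so k ≥ 2.
k = 2 works: Shift 1→Watson, Shift 2→Huang+Xiong, Shift 3→Huang, Shift 4→Xiong, Shift 5→Kowalski, Shift 6→Watson, Shift 7→Kowalski.
Loads: Huang 2, Xiong 2, Kowalski 2, Watson 2, Ueda 0 — all ≤ 2.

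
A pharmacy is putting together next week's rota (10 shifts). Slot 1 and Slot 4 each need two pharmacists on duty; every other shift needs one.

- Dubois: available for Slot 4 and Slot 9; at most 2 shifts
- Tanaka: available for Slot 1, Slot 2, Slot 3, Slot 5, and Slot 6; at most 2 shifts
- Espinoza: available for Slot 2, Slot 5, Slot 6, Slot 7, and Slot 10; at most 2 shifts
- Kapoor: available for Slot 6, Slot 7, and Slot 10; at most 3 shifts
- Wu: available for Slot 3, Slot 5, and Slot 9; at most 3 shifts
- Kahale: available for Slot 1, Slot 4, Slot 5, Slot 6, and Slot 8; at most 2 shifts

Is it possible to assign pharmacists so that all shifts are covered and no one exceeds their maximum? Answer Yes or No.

Total capacity is 14 and 12 slots are needed, so capacity alone doesn't rule it out.
Shifts {Slot 1, Slot 4, Slot 8} need 5 worker-slots in total, but the pharmacists available for any of those shifts (Dubois, Tanaka, and Kahale) can supply at most 4 among them. So no valid schedule exists.

No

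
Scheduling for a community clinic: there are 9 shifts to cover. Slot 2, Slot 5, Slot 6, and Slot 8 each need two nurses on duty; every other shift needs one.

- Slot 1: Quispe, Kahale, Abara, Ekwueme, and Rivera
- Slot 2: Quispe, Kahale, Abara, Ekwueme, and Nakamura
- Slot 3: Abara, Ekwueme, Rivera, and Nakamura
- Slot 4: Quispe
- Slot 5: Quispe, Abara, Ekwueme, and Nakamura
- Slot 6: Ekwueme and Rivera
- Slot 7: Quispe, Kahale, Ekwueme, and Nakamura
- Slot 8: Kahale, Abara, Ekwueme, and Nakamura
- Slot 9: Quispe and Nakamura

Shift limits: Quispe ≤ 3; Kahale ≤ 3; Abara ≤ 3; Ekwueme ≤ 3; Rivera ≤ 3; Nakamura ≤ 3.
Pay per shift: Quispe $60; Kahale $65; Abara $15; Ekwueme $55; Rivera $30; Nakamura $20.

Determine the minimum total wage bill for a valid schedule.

$420

Slot 4 can only be covered by Quispe, so that assignment is forced.
Slot 6 can only be covered by Ekwueme and Rivera, so that assignment is forced.
Picking the cheapest available nurse for each shift independently would cost $320, but that ignores the shift limits.
An optimal schedule: Slot 1→Rivera, Slot 2→Abara+Ekwueme, Slot 3→Rivera, Slot 4→Quispe, Slot 5→Abara+Nakamura, Slot 6→Rivera+Ekwueme, Slot 7→Nakamura, Slot 8→Abara+Ekwueme, Slot 9→Nakamura.
Total: 30 + 15 + 55 + 30 + 60 + 15 + 20 + 30 + 55 + 20 + 15 + 55 + 20 = $420.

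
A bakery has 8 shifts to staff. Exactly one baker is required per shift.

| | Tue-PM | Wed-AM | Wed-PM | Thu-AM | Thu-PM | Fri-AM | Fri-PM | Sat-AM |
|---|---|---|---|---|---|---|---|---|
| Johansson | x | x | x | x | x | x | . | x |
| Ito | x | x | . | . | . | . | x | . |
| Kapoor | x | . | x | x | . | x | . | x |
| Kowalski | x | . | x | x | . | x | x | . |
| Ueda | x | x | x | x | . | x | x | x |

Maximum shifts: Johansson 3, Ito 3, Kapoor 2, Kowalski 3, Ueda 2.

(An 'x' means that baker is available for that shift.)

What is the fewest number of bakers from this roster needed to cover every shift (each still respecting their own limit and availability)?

8 slots to fill and no one can take more than 3, so at least ⌈8/3⌉ = 3 bakers are needed.
Johansson, Ito, and Kapoor alone can cover everything: Tue-PM→Ito, Wed-AM→Ito, Wed-PM→Johansson, Thu-AM→Johansson, Thu-PM→Johansson, Fri-AM→Kapoor, Fri-PM→Ito, Sat-AM→Kapoor.

3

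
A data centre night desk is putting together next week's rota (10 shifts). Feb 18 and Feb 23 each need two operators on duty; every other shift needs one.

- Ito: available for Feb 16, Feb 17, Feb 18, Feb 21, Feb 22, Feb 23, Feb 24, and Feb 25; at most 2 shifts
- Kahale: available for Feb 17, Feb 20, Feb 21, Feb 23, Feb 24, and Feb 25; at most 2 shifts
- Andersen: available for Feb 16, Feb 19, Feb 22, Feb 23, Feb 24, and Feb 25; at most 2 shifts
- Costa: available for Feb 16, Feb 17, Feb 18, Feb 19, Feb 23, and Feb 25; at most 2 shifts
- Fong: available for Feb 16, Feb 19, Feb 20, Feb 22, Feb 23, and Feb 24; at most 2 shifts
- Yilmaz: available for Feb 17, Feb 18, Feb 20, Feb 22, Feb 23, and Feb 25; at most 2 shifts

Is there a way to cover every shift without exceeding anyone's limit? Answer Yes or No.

Yes

One valid schedule: Feb 16→Andersen, Feb 17→Kahale, Feb 18→Ito+Costa, Feb 19→Andersen, Feb 20→Kahale, Feb 21→Ito, Feb 22→Fong, Feb 23→Costa+Yilmaz, Feb 24→Fong, Feb 25→Yilmaz.
Loads: Ito 2/2, Kahale 2/2, Andersen 2/2, Costa 2/2, Fong 2/2, Yilmaz 2/2 — all within limits.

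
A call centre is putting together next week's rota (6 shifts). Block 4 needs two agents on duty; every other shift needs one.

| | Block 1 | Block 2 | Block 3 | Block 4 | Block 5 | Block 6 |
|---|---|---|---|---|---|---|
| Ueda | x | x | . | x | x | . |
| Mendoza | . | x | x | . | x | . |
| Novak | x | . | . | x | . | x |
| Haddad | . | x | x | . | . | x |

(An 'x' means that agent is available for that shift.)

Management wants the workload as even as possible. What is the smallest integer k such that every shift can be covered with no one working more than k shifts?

With 4 agents and 7 worker-slots to fill, someone must work at least ⌈7/4⌉ = 2 shifts, so k ≥ 2.
k = 2 works: Block 1→Ueda, Block 2→Haddad, Block 3→Mendoza, Block 4→Ueda+Novak, Block 5→Mendoza, Block 6→Novak.
Loads: Ueda 2, Mendoza 2, Novak 2, Haddad 1 — all ≤ 2.

2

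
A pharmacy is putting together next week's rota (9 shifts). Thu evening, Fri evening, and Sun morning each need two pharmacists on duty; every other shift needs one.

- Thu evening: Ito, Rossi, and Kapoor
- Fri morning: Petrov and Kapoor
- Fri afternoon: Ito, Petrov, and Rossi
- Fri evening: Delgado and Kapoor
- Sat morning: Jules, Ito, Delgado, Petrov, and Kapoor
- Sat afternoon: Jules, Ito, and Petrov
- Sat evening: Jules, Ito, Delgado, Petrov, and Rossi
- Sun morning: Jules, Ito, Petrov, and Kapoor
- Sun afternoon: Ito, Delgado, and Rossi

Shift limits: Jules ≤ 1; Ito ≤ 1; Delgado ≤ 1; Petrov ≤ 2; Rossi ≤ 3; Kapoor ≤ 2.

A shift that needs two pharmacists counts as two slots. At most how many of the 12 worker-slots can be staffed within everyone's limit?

Total capacity across all pharmacists is 1+1+1+2+3+2 = 10, and 12 slots are needed, so at most 10 can be filled.
An assignment achieving 10: Thu evening→Ito+Rossi, Fri morning→Petrov, Fri afternoon→Petrov, Fri evening→Delgado+Kapoor, Sat afternoon→Jules, Sat evening→Rossi, Sun morning→Kapoor, Sun afternoon→Rossi.
Loads: Jules 1/1, Ito 1/1, Delgado 1/1, Petrov 2/2, Rossi 3/3, Kapoor 2/2.

10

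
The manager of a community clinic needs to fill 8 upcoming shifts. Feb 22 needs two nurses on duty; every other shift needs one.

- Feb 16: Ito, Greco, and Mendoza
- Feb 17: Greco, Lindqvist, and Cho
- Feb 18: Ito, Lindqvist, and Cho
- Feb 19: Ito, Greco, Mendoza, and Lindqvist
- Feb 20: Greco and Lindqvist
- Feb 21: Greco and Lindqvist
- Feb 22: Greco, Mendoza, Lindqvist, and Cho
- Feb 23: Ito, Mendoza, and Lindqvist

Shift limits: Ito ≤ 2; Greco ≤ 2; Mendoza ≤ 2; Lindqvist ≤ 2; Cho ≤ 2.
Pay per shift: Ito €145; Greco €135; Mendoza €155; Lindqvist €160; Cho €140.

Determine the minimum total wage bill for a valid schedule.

€1310

Picking the cheapest available nurse for each shift independently would cost €1235, but that ignores the shift limits.
An optimal schedule: Feb 16→Ito, Feb 17→Cho, Feb 18→Cho, Feb 19→Mendoza, Feb 20→Greco, Feb 21→Greco, Feb 22→Mendoza+Lindqvist, Feb 23→Ito.
Total: 145 + 140 + 140 + 155 + 135 + 135 + 155 + 160 + 145 = €1310.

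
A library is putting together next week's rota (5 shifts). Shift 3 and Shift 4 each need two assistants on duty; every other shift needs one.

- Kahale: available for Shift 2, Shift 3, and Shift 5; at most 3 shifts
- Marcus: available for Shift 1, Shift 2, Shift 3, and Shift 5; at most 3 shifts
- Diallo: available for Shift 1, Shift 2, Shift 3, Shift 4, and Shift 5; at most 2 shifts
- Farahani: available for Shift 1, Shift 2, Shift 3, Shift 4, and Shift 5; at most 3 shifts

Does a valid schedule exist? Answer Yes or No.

Yes

Shift 4 can only be covered by Diallo and Farahani, so that assignment is forced.
One valid schedule: Shift 1→Marcus, Shift 2→Kahale, Shift 3→Kahale+Marcus, Shift 4→Diallo+Farahani, Shift 5→Kahale.
Loads: Kahale 3/3, Marcus 2/3, Diallo 1/2, Farahani 1/3 — all within limits.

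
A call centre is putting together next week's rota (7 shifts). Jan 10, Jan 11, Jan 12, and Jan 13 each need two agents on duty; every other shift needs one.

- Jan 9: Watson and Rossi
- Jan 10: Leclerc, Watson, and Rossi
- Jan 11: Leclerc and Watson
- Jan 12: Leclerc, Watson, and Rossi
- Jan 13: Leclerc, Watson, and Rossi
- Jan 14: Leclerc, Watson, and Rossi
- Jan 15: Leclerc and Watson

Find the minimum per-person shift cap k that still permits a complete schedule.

With 3 agents and 11 worker-slots to fill, someone must work at least ⌈11/3⌉ = 4 shifts, so k ≥ 4.
k = 4 works: Jan 9→Watson, Jan 10→Leclerc+Watson, Jan 11→Leclerc+Watson, Jan 12→Leclerc+Rossi, Jan 13→Watson+Rossi, Jan 14→Rossi, Jan 15→Leclerc.
Loads: Leclerc 4, Watson 4, Rossi 3 — all ≤ 4.

4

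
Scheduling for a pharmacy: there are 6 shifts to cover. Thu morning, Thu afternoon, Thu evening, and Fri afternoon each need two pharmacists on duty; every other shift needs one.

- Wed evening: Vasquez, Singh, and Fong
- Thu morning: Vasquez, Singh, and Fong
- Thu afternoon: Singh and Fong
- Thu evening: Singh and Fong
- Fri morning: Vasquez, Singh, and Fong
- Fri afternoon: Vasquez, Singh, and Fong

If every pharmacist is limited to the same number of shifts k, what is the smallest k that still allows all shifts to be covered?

4

With 3 pharmacists and 10 worker-slots to fill, someone must work at least ⌈10/3⌉ = 4 shifts, so k ≥ 4.
k = 4 works: Wed evening→Vasquez, Thu morning→Vasquez+Singh, Thu afternoon→Singh+Fong, Thu evening→Singh+Fong, Fri morning→Vasquez, Fri afternoon→Vasquez+Singh.
Loads: Vasquez 4, Singh 4, Fong 2 — all ≤ 4.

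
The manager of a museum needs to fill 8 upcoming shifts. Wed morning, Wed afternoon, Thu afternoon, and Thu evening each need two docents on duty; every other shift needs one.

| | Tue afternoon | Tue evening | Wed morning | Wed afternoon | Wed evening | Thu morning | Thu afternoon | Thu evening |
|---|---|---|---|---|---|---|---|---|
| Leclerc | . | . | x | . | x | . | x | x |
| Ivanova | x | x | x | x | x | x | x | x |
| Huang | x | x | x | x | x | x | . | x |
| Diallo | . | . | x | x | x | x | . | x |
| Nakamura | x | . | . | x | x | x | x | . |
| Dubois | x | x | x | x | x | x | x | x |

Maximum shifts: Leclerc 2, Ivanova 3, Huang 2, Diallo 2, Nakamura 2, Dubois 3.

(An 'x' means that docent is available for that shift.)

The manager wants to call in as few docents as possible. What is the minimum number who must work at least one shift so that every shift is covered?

5

12 slots to fill and no one can take more than 3, so at least ⌈12/3⌉ = 4 docents are needed.
Any 4 docents together have capacity at most 3+3+2+2 = 10 < 12 slots, so 4 can never suffice.
Leclerc, Ivanova, Huang, Diallo, and Dubois alone can cover everything: Tue afternoon→Ivanova, Tue evening→Ivanova, Wed morning→Diallo+Dubois, Wed afternoon→Huang+Dubois, Wed evening→Leclerc, Thu morning→Huang, Thu afternoon→Leclerc+Ivanova, Thu evening→Diallo+Dubois.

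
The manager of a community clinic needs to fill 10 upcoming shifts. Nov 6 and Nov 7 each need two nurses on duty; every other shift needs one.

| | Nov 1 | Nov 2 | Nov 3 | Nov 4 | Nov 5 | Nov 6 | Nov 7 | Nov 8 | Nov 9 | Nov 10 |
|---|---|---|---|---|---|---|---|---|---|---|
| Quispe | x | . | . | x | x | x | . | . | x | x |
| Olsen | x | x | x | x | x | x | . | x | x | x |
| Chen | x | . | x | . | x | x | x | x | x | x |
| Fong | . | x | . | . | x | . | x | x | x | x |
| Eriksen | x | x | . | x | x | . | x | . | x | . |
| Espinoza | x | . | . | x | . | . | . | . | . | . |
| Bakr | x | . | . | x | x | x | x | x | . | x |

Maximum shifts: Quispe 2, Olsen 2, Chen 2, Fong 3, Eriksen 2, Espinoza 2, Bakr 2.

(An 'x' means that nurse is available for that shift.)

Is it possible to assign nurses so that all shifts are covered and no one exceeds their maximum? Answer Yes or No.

Yes

One valid schedule: Nov 1→Eriksen, Nov 2→Olsen, Nov 3→Olsen, Nov 4→Quispe, Nov 5→Fong, Nov 6→Chen+Bakr, Nov 7→Fong+Eriksen, Nov 8→Chen, Nov 9→Quispe, Nov 10→Fong.
Loads: Quispe 2/2, Olsen 2/2, Chen 2/2, Fong 3/3, Eriksen 2/2, Espinoza 0/2, Bakr 1/2 — all within limits.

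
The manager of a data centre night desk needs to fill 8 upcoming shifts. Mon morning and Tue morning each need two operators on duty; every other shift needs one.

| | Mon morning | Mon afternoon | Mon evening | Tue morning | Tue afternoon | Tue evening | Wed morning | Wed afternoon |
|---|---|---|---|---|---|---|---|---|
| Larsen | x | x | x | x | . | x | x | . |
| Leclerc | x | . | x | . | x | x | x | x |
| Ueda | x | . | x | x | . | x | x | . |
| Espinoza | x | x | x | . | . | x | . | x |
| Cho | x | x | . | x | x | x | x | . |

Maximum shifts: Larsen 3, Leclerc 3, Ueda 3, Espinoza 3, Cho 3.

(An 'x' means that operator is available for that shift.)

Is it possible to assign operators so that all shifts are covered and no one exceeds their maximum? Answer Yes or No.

One valid schedule: Mon morning→Ueda+Espinoza, Mon afternoon→Larsen, Mon evening→Larsen, Tue morning→Larsen+Ueda, Tue afternoon→Leclerc, Tue evening→Ueda, Wed morning→Leclerc, Wed afternoon→Leclerc.
Loads: Larsen 3/3, Leclerc 3/3, Ueda 3/3, Espinoza 1/3, Cho 0/3 — all within limits.

Yes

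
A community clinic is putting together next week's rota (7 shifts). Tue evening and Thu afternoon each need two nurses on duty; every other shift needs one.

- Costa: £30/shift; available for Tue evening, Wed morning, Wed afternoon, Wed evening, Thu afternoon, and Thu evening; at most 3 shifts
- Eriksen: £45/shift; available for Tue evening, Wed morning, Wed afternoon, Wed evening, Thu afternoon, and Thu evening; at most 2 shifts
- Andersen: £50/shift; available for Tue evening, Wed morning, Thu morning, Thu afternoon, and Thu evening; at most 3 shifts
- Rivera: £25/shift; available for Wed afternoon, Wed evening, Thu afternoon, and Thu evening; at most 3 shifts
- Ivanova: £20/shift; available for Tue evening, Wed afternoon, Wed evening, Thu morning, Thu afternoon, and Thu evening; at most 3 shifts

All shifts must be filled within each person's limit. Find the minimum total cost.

Picking the cheapest available nurse for each shift independently would cost £205, but that ignores the shift limits.
An optimal schedule: Tue evening→Ivanova+Costa, Wed morning→Costa, Wed afternoon→Ivanova, Wed evening→Rivera, Thu morning→Ivanova, Thu afternoon→Rivera+Costa, Thu evening→Rivera.
Total: 20 + 30 + 30 + 20 + 25 + 20 + 25 + 30 + 25 = £225.

£225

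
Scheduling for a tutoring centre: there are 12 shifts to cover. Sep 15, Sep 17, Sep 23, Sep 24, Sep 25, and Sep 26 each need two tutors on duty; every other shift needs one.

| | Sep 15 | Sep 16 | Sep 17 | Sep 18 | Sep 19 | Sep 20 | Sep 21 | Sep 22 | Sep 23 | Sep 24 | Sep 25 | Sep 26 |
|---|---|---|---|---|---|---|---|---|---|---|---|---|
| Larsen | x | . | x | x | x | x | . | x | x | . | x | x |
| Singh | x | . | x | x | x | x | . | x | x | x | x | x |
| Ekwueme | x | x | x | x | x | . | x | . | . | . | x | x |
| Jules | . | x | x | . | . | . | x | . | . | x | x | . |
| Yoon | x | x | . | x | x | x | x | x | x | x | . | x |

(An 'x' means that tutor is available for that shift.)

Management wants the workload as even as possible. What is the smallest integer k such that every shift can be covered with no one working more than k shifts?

4

With 5 tutors and 18 worker-slots to fill, someone must work at least ⌈18/5⌉ = 4 shifts, so k ≥ 4.
k = 4 works: Sep 15→Singh+Yoon, Sep 16→Ekwueme, Sep 17→Singh+Jules, Sep 18→Larsen, Sep 19→Yoon, Sep 20→Larsen, Sep 21→Ekwueme, Sep 22→Larsen, Sep 23→Larsen+Singh, Sep 24→Singh+Jules, Sep 25→Ekwueme+Jules, Sep 26→Ekwueme+Yoon.
Loads: Larsen 4, Singh 4, Ekwueme 4, Jules 3, Yoon 3 — all ≤ 4.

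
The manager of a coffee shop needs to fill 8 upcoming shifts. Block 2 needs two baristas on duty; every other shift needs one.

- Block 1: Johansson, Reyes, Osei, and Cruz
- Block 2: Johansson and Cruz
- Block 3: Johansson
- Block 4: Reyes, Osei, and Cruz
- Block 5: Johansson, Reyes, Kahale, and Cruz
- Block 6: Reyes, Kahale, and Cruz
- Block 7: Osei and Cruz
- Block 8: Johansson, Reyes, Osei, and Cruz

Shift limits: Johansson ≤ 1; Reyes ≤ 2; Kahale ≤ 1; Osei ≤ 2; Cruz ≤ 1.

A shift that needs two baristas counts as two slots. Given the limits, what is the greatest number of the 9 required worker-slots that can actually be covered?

7

Total capacity across all baristas is 1+2+1+2+1 = 7, and 9 slots are needed, so at most 7 can be filled.
An assignment achieving 7: Block 1→Osei, Block 2→Cruz, Block 3→Johansson, Block 4→Reyes, Block 5→Kahale, Block 6→Reyes, Block 7→Osei.
Loads: Johansson 1/1, Reyes 2/2, Kahale 1/1, Osei 2/2, Cruz 1/1.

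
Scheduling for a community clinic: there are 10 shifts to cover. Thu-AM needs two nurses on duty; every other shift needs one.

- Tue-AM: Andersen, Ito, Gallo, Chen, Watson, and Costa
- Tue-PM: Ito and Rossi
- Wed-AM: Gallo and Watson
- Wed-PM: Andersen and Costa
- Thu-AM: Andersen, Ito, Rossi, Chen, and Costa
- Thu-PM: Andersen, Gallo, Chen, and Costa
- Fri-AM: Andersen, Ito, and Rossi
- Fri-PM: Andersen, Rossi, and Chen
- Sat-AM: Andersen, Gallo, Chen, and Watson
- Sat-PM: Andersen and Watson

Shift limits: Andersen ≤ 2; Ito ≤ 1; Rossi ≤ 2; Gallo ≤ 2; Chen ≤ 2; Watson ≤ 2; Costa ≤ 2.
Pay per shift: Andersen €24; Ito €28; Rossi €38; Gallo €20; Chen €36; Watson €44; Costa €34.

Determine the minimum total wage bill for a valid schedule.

€332

Picking the cheapest available nurse for each shift independently would cost €256, but that ignores the shift limits.
An optimal schedule: Tue-AM→Costa, Tue-PM→Ito, Wed-AM→Gallo, Wed-PM→Andersen, Thu-AM→Costa+Rossi, Thu-PM→Gallo, Fri-AM→Rossi, Fri-PM→Chen, Sat-AM→Chen, Sat-PM→Andersen.
Total: 34 + 28 + 20 + 24 + 34 + 38 + 20 + 38 + 36 + 36 + 24 = €332.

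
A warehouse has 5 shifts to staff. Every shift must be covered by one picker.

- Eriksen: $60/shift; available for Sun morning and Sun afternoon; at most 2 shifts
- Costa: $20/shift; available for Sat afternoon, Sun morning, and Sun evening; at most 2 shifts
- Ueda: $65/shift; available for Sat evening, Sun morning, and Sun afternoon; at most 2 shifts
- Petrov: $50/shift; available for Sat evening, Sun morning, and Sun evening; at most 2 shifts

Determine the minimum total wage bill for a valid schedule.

Sat afternoon can only be covered by Costa, so that assignment is forced.
Picking the cheapest available picker for each shift independently would cost $170, but that ignores the shift limits.
An optimal schedule: Sat afternoon→Costa, Sat evening→Petrov, Sun morning→Petrov, Sun afternoon→Eriksen, Sun evening→Costa.
Total: 20 + 50 + 50 + 60 + 20 = $200.

$200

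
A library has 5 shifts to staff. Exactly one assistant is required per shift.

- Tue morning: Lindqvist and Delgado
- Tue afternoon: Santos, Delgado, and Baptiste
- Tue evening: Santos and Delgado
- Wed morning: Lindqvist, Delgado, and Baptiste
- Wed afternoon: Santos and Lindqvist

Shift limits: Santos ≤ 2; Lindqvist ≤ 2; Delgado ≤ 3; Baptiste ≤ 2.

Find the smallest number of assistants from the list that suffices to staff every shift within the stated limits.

2

5 slots to fill and no one can take more than 3, so at least ⌈5/3⌉ = 2 assistants are needed.
Santos and Delgado alone can cover everything: Tue morning→Delgado, Tue afternoon→Santos, Tue evening→Delgado, Wed morning→Delgado, Wed afternoon→Santos.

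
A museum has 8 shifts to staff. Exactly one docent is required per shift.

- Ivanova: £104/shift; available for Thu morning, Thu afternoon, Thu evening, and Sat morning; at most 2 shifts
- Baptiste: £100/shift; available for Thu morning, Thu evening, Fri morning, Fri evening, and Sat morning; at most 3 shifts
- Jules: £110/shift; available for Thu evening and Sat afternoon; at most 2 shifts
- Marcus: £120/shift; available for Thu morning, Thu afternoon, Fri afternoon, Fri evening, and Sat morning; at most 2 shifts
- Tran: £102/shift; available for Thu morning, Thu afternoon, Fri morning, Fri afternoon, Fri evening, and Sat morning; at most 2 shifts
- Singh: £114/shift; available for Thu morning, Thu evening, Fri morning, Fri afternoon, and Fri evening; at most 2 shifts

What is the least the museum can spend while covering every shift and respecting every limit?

Sat afternoon can only be covered by Jules, so that assignment is forced.
Picking the cheapest available docent for each shift independently would cost £814, but that ignores the shift limits.
An optimal schedule: Thu morning→Ivanova, Thu afternoon→Tran, Thu evening→Baptiste, Fri morning→Baptiste, Fri afternoon→Tran, Fri evening→Baptiste, Sat morning→Ivanova, Sat afternoon→Jules.
Total: 104 + 102 + 100 + 100 + 102 + 100 + 104 + 110 = £822.

£822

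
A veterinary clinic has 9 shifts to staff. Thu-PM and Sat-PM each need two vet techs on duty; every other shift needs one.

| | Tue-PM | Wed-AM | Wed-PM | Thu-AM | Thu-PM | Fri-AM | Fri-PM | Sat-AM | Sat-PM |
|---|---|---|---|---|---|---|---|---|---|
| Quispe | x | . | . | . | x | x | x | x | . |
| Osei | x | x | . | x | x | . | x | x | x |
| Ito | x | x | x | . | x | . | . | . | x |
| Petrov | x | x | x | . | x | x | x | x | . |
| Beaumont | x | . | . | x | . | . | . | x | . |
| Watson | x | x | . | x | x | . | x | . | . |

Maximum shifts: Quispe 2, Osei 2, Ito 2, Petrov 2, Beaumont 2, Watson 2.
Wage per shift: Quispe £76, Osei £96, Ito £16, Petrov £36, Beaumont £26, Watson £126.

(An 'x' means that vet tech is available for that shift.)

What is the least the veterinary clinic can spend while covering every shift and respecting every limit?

£626

Sat-PM can only be covered by Osei and Ito, so that assignment is forced.
Picking the cheapest available vet tech for each shift independently would cost £336, but that ignores the shift limits.
An optimal schedule: Tue-PM→Beaumont, Wed-AM→Petrov, Wed-PM→Ito, Thu-AM→Osei, Thu-PM→Petrov+Watson, Fri-AM→Quispe, Fri-PM→Quispe, Sat-AM→Beaumont, Sat-PM→Osei+Ito.
Total: 26 + 36 + 16 + 96 + 36 + 126 + 76 + 76 + 26 + 96 + 16 = £626.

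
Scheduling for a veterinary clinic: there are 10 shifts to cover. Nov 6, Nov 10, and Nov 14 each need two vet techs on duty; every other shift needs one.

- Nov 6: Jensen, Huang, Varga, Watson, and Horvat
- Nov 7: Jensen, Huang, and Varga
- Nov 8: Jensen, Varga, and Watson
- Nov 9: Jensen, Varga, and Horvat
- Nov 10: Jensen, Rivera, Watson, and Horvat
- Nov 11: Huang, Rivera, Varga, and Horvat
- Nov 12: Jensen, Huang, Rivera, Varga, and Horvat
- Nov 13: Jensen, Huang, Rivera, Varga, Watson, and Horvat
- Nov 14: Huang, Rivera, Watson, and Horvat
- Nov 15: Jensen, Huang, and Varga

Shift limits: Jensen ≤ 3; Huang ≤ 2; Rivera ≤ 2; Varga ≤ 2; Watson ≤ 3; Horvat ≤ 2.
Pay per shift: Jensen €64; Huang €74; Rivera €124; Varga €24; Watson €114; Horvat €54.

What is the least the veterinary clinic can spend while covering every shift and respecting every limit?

Picking the cheapest available vet tech for each shift independently would cost €492, but that ignores the shift limits.
An optimal schedule: Nov 6→Huang+Watson, Nov 7→Varga, Nov 8→Varga, Nov 9→Horvat, Nov 10→Jensen+Watson, Nov 11→Horvat, Nov 12→Jensen, Nov 13→Huang, Nov 14→Watson+Rivera, Nov 15→Jensen.
Total: 74 + 114 + 24 + 24 + 54 + 64 + 114 + 54 + 64 + 74 + 114 + 124 + 64 = €962.

€962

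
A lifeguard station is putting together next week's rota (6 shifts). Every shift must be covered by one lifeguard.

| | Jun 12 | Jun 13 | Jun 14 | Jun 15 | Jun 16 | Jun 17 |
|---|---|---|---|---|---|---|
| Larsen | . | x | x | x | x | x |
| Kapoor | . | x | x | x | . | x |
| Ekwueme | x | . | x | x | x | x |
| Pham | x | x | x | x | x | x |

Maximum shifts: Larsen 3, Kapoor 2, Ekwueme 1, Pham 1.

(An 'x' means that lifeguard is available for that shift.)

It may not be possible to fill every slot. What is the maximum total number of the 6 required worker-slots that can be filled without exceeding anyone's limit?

Total capacity across all lifeguards is 3+2+1+1 = 7, and 6 slots are needed, so at most 6 can be filled.
An assignment achieving 6: Jun 12→Ekwueme, Jun 13→Larsen, Jun 14→Larsen, Jun 15→Kapoor, Jun 16→Larsen, Jun 17→Kapoor.
Loads: Larsen 3/3, Kapoor 2/2, Ekwueme 1/1, Pham 0/1.

6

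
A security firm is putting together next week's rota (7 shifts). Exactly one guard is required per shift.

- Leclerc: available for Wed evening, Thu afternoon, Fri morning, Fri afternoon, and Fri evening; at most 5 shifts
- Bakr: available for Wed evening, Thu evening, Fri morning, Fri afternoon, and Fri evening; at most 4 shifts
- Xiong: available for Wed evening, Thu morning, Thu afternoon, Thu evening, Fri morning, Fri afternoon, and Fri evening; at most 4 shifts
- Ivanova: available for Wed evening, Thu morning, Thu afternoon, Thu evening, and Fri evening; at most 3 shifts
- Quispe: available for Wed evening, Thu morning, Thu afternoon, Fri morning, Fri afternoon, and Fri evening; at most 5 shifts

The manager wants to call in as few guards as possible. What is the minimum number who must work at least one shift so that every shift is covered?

2

7 slots to fill and no one can take more than 5, so at least ⌈7/5⌉ = 2 guards are needed.
Leclerc and Xiong alone can cover everything: Wed evening→Leclerc, Thu morning→Xiong, Thu afternoon→Leclerc, Thu evening→Xiong, Fri morning→Leclerc, Fri afternoon→Leclerc, Fri evening→Leclerc.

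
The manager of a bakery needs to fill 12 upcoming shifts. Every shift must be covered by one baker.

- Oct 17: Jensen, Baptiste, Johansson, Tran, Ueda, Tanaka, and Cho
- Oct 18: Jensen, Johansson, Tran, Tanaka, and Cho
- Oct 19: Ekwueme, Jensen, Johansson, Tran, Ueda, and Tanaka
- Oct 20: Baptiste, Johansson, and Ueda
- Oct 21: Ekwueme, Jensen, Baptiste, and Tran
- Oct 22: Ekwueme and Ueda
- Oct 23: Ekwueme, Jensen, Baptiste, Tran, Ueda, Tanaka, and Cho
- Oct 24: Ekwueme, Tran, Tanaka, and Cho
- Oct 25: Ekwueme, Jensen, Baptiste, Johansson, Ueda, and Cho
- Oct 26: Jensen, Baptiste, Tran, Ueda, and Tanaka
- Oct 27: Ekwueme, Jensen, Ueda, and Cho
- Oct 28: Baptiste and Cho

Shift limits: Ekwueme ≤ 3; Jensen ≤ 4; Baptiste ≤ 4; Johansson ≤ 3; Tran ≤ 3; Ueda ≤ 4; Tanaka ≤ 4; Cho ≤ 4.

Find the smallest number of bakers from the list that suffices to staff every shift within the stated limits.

3

12 slots to fill and no one can take more than 4, so at least ⌈12/4⌉ = 3 bakers are needed.
Jensen, Ueda, and Cho alone can cover everything: Oct 17→Ueda, Oct 18→Jensen, Oct 19→Jensen, Oct 20→Ueda, Oct 21→Jensen, Oct 22→Ueda, Oct 23→Ueda, Oct 24→Cho, Oct 25→Cho, Oct 26→Jensen, Oct 27→Cho, Oct 28→Cho.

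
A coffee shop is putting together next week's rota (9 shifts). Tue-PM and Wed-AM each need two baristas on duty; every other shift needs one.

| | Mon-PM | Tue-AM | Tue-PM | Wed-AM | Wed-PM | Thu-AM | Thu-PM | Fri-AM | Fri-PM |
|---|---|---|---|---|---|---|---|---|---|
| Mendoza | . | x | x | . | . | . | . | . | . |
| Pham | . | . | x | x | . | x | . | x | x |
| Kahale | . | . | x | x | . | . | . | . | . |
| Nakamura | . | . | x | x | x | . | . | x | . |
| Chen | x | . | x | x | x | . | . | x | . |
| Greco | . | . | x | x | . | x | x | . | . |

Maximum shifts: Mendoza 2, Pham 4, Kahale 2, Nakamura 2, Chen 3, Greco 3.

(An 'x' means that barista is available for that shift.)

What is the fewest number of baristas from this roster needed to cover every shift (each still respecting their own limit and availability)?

11 slots to fill and no one can take more than 4, so at least ⌈11/4⌉ = 3 baristas are needed.
Any 3 baristas together have capacity at most 4+3+3 = 10 < 11 slots, so 3 can never suffice.
Mendoza, Pham, Chen, and Greco alone can cover everything: Mon-PM→Chen, Tue-AM→Mendoza, Tue-PM→Mendoza+Greco, Wed-AM→Pham+Chen, Wed-PM→Chen, Thu-AM→Pham, Thu-PM→Greco, Fri-AM→Pham, Fri-PM→Pham.

4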